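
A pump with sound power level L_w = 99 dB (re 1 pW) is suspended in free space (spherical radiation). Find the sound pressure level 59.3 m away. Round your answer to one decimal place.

52.5 dB

L_p = L_w − 10·log₁₀(4π·r²) with r = 59.3 m.
4π·r² = 4.419e+04 m², 10·log₁₀ of that is 46.453 dB.
L_p = 99 − 46.453 = 52.55 dB.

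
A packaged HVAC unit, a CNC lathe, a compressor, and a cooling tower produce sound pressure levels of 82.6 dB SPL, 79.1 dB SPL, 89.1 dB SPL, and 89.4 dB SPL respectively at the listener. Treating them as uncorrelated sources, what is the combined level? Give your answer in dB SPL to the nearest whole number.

93 dB SPL

For uncorrelated sources the intensities add, so convert each level to linear form, sum, and take 10·log₁₀ of the total.
Σ 10^(L/10) = 10^(82.6/10) + 10^(79.1/10) + 10^(89.1/10) + 10^(89.4/10) = 1.947e+09.
L_total = 10·log₁₀(1.947e+09) = 92.89 dB SPL.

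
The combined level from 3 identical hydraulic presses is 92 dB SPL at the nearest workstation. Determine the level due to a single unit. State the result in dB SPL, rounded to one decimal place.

87.2 dB SPL

For N identical incoherent sources L_total = L₁ + 10·log₁₀ N, so L₁ = 92 − 10·log₁₀(3) = 92 − 4.771.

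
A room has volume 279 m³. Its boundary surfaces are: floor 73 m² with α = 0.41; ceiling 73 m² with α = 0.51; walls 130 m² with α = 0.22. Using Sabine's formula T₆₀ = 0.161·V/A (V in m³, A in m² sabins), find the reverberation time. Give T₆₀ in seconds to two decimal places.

A = Σ Sᵢαᵢ = 73·0.41 + 73·0.51 + 130·0.22 = 95.76 m².
T₆₀ = 0.161·V/A = 0.161·279/95.76 = 0.469 s.

0.47 s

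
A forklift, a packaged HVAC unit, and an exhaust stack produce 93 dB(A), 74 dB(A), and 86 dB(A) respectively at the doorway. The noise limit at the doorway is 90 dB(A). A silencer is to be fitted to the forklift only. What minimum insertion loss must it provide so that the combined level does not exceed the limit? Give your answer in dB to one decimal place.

Fixed contribution from the other sources: Σ 10^(L/10) = 10^(74/10) + 10^(86/10) = 4.232e+08 (86.27 dB(A)).
The limit corresponds to 10^(90/10) = 1.000e+09; subtracting the fixed part leaves 5.768e+08 for the forklift, i.e. 87.61 dB(A).
Required insertion loss = 93 − 87.61 = 5.39 dB.

5.4 dB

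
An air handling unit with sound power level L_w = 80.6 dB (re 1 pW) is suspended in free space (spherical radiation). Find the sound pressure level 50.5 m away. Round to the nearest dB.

36 dB

The power spreads over a sphere of area 4π·r², so L_p = L_w − 10·log₁₀(4π·r²).
4π·r² = 3.205e+04 m², 10·log₁₀ of that is 45.058 dB.
L_p = 80.6 − 45.058 = 35.54 dB.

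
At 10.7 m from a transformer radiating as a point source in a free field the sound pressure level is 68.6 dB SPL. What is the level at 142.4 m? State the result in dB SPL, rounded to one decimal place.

Spherical spreading from a point source gives a 20·log₁₀(r₂/r₁) drop.
L₂ = 68.6 − 20·log₁₀(142.4/10.7) = 68.6 − 22.483 = 46.12 dB SPL.

46.1 dB SPL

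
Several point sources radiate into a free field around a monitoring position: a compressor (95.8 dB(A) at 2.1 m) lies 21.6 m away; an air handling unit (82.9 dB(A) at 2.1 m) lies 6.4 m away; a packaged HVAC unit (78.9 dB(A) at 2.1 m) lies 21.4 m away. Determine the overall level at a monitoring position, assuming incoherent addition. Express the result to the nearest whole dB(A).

First find each source's level at the receiver (point-source: −20·log₁₀(r/r_ref)), then combine on an intensity basis.
compressor: 95.8 − 20·log₁₀(21.6/2.1) = 95.8 − 20.24 = 75.56 dB(A).
air handling unit: 82.9 − 20·log₁₀(6.4/2.1) = 82.9 − 9.68 = 73.22 dB(A).
packaged HVAC unit: 78.9 − 20·log₁₀(21.4/2.1) = 78.9 − 20.16 = 58.74 dB(A).
Σ 10^(L/10) = 5.768e+07 → L_total = 10·log₁₀(5.768e+07) = 77.61 dB(A).

78 dB(A)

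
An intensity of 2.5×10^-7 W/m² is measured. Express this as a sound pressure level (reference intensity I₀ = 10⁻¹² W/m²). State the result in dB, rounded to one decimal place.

L = 10·log₁₀(I/I₀) = 10·log₁₀(2.5×10^-7/10⁻¹²) = 10·log₁₀(2.5×10^5).
L = 10·(0.3979 + 5) = 53.98 dB.

54.0 dB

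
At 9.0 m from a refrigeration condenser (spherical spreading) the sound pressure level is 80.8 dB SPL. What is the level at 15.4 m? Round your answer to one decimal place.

76.1 dB SPL

For a point source, L₂ = L₁ − 20·log₁₀(r₂/r₁).
L₂ = 80.8 − 20·log₁₀(15.4/9.0) = 80.8 − 4.666 = 76.13 dB SPL.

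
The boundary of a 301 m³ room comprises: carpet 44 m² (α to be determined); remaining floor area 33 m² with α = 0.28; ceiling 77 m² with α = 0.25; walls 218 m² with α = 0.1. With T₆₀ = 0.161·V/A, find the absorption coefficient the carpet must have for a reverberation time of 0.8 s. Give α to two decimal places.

A = 0.161·V/T₆₀ = 0.161·301/0.8 = 60.58 m² sabins.
Absorption from the other surfaces = 33·0.28 + 77·0.25 + 218·0.1 = 50.29 m², so the carpet must supply 10.29 m² over 44 m².
α = 10.29/44 = 0.234.

0.23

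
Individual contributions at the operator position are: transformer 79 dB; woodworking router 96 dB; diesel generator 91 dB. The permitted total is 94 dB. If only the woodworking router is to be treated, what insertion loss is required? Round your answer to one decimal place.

5.3 dB

Everything except the woodworking router sums to 10^(79/10) + 10^(91/10) = 1.338e+09 in linear terms, 91.27 dB.
The limit corresponds to 10^(94/10) = 2.512e+09; subtracting the fixed part leaves 1.174e+09 for the woodworking router, i.e. 90.69 dB.
Required insertion loss = 96 − 90.69 = 5.31 dB.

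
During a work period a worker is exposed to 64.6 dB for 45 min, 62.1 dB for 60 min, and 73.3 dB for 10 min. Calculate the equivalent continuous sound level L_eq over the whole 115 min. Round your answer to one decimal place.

The energy average is taken in the linear domain: L_eq = 10·log₁₀[(Σ tᵢ·10^(Lᵢ/10))/T], T = 115 min.
Σ tᵢ·10^(Lᵢ/10) = 45·10^(64.6/10) + 60·10^(62.1/10) + 10·10^(73.3/10) = 4.409e+08.
L_eq = 10·log₁₀(4.409e+08/115) = 65.84 dB.

65.8 dB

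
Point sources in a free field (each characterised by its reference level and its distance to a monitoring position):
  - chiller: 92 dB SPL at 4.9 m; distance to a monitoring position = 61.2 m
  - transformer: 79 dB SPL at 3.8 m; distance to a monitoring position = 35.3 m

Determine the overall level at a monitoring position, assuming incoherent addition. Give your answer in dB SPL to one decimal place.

70.4 dB SPL

First find each source's level at the receiver (point-source: −20·log₁₀(r/r_ref)), then combine on an intensity basis.
chiller: 92 − 20·log₁₀(61.2/4.9) = 92 − 21.93 = 70.07 dB SPL.
transformer: 79 − 20·log₁₀(35.3/3.8) = 79 − 19.36 = 59.64 dB SPL.
Σ 10^(L/10) = 1.108e+07 → L_total = 10·log₁₀(1.108e+07) = 70.45 dB SPL.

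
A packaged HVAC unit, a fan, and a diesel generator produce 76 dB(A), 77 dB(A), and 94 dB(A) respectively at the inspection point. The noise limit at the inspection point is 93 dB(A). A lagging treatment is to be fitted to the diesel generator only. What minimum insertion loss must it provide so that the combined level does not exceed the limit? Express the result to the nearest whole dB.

The untreated sources together contribute 10^(76/10) + 10^(77/10) = 8.993e+07, i.e. 79.54 dB(A).
To meet 93 dB(A) overall, the treated diesel generator may contribute at most 10^(93/10) − 8.993e+07 = 1.905e+09, i.e. 92.80 dB(A).
Required insertion loss = 94 − 92.80 = 1.20 dB.

1 dB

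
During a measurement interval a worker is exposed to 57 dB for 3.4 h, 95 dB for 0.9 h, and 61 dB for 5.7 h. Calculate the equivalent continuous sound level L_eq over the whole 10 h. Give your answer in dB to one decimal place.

L_eq = 10·log₁₀[(1/T)·Σ tᵢ·10^(Lᵢ/10)] with T = 10 h.
Σ tᵢ·10^(Lᵢ/10) = 3.4·10^(57/10) + 0.9·10^(95/10) + 5.7·10^(61/10) = 2.855e+09.
L_eq = 10·log₁₀(2.855e+09/10) = 84.56 dB.

84.6 dB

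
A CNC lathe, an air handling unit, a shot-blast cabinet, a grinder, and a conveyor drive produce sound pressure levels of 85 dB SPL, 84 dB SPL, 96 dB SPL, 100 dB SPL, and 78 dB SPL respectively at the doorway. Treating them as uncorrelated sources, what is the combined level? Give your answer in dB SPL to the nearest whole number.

Incoherent sources combine by intensity addition: L_total = 10·log₁₀(Σ 10^(L_i/10)).
Σ 10^(L/10) = 10^(85/10) + 10^(84/10) + 10^(96/10) + 10^(100/10) + 10^(78/10) = 1.461e+10.
L_total = 10·log₁₀(1.461e+10) = 101.65 dB SPL.

102 dB SPL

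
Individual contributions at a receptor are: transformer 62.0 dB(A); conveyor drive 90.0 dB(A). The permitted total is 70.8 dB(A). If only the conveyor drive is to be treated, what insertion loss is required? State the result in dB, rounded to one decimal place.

The untreated sources together contribute 10^(62.0/10) = 1.585e+06, i.e. 62.00 dB(A).
To meet 70.8 dB(A) overall, the treated conveyor drive may contribute at most 10^(70.8/10) − 1.585e+06 = 1.044e+07, i.e. 70.19 dB(A).
So the conveyor drive must be reduced from 90.0 to 70.19 dB(A): IL = 19.81 dB.

19.8 dB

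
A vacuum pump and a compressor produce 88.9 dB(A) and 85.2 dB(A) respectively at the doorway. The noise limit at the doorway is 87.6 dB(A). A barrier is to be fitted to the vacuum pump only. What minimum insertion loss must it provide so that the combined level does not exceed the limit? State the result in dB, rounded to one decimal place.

5.0 dB

Everything except the vacuum pump sums to 10^(85.2/10) = 3.311e+08 in linear terms, 85.20 dB(A).
The limit corresponds to 10^(87.6/10) = 5.754e+08; subtracting the fixed part leaves 2.443e+08 for the vacuum pump, i.e. 83.88 dB(A).
So the vacuum pump must be reduced from 88.9 to 83.88 dB(A): IL = 5.02 dB.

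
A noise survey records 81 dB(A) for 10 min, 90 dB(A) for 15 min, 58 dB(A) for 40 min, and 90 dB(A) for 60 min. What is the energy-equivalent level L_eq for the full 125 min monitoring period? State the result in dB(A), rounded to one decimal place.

The energy average is taken in the linear domain: L_eq = 10·log₁₀[(Σ tᵢ·10^(Lᵢ/10))/T], T = 125 min.
Σ tᵢ·10^(Lᵢ/10) = 10·10^(81/10) + 15·10^(90/10) + 40·10^(58/10) + 60·10^(90/10) = 7.628e+10.
L_eq = 10·log₁₀(7.628e+10/125) = 87.86 dB(A).

87.9 dB(A)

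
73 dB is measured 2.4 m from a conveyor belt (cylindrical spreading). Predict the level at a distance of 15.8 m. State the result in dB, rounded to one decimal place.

Line-source attenuation: ΔL = 10·log₁₀(r₂/r₁) = 10·log₁₀(15.8/2.4) = 8.184 dB.
L₂ = 73 − 10·log₁₀(15.8/2.4) = 73 − 8.184 = 64.82 dB.

64.8 dB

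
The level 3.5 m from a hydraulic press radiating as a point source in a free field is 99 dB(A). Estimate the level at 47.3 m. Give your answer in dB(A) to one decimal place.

76.4 dB(A)

Point-source attenuation: ΔL = 20·log₁₀(r₂/r₁) = 20·log₁₀(47.3/3.5) = 22.616 dB.
L₂ = 99 − 20·log₁₀(47.3/3.5) = 99 − 22.616 = 76.38 dB(A).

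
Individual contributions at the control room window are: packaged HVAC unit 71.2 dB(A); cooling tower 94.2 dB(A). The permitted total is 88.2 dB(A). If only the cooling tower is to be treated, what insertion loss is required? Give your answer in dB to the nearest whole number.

Everything except the cooling tower sums to 10^(71.2/10) = 1.318e+07 in linear terms, 71.20 dB(A).
The limit corresponds to 10^(88.2/10) = 6.607e+08; subtracting the fixed part leaves 6.475e+08 for the cooling tower, i.e. 88.11 dB(A).
So the cooling tower must be reduced from 94.2 to 88.11 dB(A): IL = 6.09 dB.

6 dB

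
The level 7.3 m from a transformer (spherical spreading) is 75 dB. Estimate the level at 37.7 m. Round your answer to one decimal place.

60.7 dB

Spherical spreading from a point source gives a 20·log₁₀(r₂/r₁) drop.
L₂ = 75 − 20·log₁₀(37.7/7.3) = 75 − 14.260 = 60.74 dB.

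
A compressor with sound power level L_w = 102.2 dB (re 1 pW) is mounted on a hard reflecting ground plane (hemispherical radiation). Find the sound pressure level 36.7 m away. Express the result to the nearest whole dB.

Free-field hemispherical radiation: L_p = L_w − 10·log₁₀(2π·r²), r = 36.7 m.
2π·r² = 8463 m², 10·log₁₀ of that is 39.275 dB.
L_p = 102.2 − 39.275 = 62.92 dB.

63 dB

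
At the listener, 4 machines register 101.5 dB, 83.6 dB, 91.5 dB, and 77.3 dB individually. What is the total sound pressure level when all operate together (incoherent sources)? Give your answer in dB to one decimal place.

For uncorrelated sources the intensities add, so convert each level to linear form, sum, and take 10·log₁₀ of the total.
Σ 10^(L/10) = 10^(101.5/10) + 10^(83.6/10) + 10^(91.5/10) + 10^(77.3/10) = 1.582e+10.
L_total = 10·log₁₀(1.582e+10) = 101.99 dB.

102.0 dB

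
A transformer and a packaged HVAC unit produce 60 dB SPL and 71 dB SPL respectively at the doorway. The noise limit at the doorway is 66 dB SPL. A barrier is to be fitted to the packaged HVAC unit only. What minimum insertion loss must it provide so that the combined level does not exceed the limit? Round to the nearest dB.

6 dB

Fixed contribution from the other source: Σ 10^(L/10) = 10^(60/10) = 1.000e+06 (60.00 dB SPL).
To meet 66 dB SPL overall, the treated packaged HVAC unit may contribute at most 10^(66/10) − 1.000e+06 = 2.981e+06, i.e. 64.74 dB SPL.
So the packaged HVAC unit must be reduced from 71 to 64.74 dB SPL: IL = 6.26 dB.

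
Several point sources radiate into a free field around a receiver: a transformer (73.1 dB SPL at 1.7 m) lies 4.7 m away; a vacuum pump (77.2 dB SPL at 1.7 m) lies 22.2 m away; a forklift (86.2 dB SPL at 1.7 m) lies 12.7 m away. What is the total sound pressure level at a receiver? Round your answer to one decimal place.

First find each source's level at the receiver (point-source: −20·log₁₀(r/r_ref)), then combine on an intensity basis.
transformer: 73.1 − 20·log₁₀(4.7/1.7) = 73.1 − 8.83 = 64.27 dB SPL.
vacuum pump: 77.2 − 20·log₁₀(22.2/1.7) = 77.2 − 22.32 = 54.88 dB SPL.
forklift: 86.2 − 20·log₁₀(12.7/1.7) = 86.2 − 17.47 = 68.73 dB SPL.
Σ 10^(L/10) = 1.045e+07 → L_total = 10·log₁₀(1.045e+07) = 70.19 dB SPL.

70.2 dB SPL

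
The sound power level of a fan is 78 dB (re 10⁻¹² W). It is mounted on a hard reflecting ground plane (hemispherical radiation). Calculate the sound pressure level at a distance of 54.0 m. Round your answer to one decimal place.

35.4 dB

The power spreads over a hemisphere of area 2π·r², so L_p = L_w − 10·log₁₀(2π·r²).
2π·r² = 1.832e+04 m², 10·log₁₀ of that is 42.630 dB.
L_p = 78 − 42.630 = 35.37 dB.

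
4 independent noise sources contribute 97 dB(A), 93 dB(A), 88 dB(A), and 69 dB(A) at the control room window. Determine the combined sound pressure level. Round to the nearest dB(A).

99 dB(A)

Incoherent sources combine by intensity addition: L_total = 10·log₁₀(Σ 10^(L_i/10)).
Σ 10^(L/10) = 10^(97/10) + 10^(93/10) + 10^(88/10) + 10^(69/10) = 7.646e+09.
L_total = 10·log₁₀(7.646e+09) = 98.83 dB(A).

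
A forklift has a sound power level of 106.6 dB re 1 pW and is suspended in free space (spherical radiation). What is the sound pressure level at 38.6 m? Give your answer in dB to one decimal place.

63.9 dB

Free-field spherical radiation: L_p = L_w − 10·log₁₀(4π·r²), r = 38.6 m.
4π·r² = 1.872e+04 m², 10·log₁₀ of that is 42.724 dB.
L_p = 106.6 − 42.724 = 63.88 dB.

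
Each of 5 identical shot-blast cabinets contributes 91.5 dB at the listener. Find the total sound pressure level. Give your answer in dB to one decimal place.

98.5 dB

L_total = L₁ + 10·log₁₀ N for N identical incoherent sources.
L_total = 91.5 + 10·log₁₀(5) = 91.5 + 6.990 = 98.49 dB.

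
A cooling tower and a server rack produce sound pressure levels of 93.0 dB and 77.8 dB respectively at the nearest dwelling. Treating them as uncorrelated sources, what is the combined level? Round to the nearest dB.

Incoherent sources combine by intensity addition: L_total = 10·log₁₀(Σ 10^(L_i/10)).
Σ 10^(L/10) = 10^(93.0/10) + 10^(77.8/10) = 2.056e+09.
L_total = 10·log₁₀(2.056e+09) = 93.13 dB.

93 dB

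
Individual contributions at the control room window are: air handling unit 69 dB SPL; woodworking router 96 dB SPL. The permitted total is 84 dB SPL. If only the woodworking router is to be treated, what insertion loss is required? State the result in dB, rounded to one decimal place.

12.1 dB

Fixed contribution from the other source: Σ 10^(L/10) = 10^(69/10) = 7.943e+06 (69.00 dB SPL).
To meet 84 dB SPL overall, the treated woodworking router may contribute at most 10^(84/10) − 7.943e+06 = 2.432e+08, i.e. 83.86 dB SPL.
Required insertion loss = 96 − 83.86 = 12.14 dB.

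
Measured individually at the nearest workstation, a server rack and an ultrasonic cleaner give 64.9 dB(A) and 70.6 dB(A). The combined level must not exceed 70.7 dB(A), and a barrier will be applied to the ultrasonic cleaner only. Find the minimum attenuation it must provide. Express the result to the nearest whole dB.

Fixed contribution from the other source: Σ 10^(L/10) = 10^(64.9/10) = 3.090e+06 (64.90 dB(A)).
The limit corresponds to 10^(70.7/10) = 1.175e+07; subtracting the fixed part leaves 8.659e+06 for the ultrasonic cleaner, i.e. 69.37 dB(A).
Required insertion loss = 70.6 − 69.37 = 1.23 dB.

1 dB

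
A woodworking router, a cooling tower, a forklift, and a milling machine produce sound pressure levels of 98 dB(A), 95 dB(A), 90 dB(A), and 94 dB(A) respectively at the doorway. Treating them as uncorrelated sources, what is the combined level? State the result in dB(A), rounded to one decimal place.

101.1 dB(A)

Incoherent sources combine by intensity addition: L_total = 10·log₁₀(Σ 10^(L_i/10)).
Σ 10^(L/10) = 10^(98/10) + 10^(95/10) + 10^(90/10) + 10^(94/10) = 1.298e+10.
L_total = 10·log₁₀(1.298e+10) = 101.13 dB(A).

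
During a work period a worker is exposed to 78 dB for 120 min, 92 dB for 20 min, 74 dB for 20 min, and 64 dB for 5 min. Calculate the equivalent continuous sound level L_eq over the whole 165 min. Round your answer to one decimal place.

83.8 dB

L_eq = 10·log₁₀[(1/T)·Σ tᵢ·10^(Lᵢ/10)] with T = 165 min.
Σ tᵢ·10^(Lᵢ/10) = 120·10^(78/10) + 20·10^(92/10) + 20·10^(74/10) + 5·10^(64/10) = 3.978e+10.
L_eq = 10·log₁₀(3.978e+10/165) = 83.82 dB.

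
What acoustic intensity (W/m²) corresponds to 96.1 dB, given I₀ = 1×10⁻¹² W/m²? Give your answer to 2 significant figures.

0.0041 W/m²

L = 10·log₁₀(I/I₀) ⇒ I = I₀·10^(L/10) = 10⁻¹² × 10^9.61.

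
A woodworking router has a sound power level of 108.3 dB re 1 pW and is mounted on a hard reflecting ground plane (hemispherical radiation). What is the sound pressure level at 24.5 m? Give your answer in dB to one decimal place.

72.5 dB

The power spreads over a hemisphere of area 2π·r², so L_p = L_w − 10·log₁₀(2π·r²).
2π·r² = 3771 m², 10·log₁₀ of that is 35.765 dB.
L_p = 108.3 − 35.765 = 72.53 dB.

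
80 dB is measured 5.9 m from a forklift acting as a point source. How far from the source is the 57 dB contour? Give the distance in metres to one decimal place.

Point-source spreading drops the level by 20·log₁₀(r₂/r₁); inverting, r₂/r₁ = 10^(ΔL/20).
r₂ = 5.9·10^((80−57)/20) = 5.9·10^(23.0/20) = 83.34 m.

83.3 m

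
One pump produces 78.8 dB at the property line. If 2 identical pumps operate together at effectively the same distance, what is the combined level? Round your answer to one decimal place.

81.8 dB

L_total = L₁ + 10·log₁₀ N for N identical incoherent sources.
L_total = 78.8 + 10·log₁₀(2) = 78.8 + 3.010 = 81.81 dB.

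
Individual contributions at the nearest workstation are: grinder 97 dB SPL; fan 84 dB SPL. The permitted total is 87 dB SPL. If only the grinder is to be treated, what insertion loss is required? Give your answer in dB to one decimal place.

13.0 dB

The untreated sources together contribute 10^(84/10) = 2.512e+08, i.e. 84.00 dB SPL.
The limit corresponds to 10^(87/10) = 5.012e+08; subtracting the fixed part leaves 2.500e+08 for the grinder, i.e. 83.98 dB SPL.
So the grinder must be reduced from 97 to 83.98 dB SPL: IL = 13.02 dB.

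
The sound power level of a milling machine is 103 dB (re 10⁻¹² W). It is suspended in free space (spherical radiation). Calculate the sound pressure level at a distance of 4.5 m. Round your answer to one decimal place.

78.9 dB

L_p = L_w − 10·log₁₀(4π·r²) with r = 4.5 m.
4π·r² = 254.5 m², 10·log₁₀ of that is 24.056 dB.
L_p = 103 − 24.056 = 78.94 dB.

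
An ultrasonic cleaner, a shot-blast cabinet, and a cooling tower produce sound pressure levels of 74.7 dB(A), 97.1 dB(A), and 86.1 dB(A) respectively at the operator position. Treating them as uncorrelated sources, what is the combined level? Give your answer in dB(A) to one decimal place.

For uncorrelated sources the intensities add, so convert each level to linear form, sum, and take 10·log₁₀ of the total.
Σ 10^(L/10) = 10^(74.7/10) + 10^(97.1/10) + 10^(86.1/10) = 5.566e+09.
L_total = 10·log₁₀(5.566e+09) = 97.46 dB(A).

97.5 dB(A)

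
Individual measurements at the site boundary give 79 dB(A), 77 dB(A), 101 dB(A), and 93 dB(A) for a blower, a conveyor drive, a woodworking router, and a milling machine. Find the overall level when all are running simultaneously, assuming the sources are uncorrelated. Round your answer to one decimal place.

101.7 dB(A)

Incoherent sources combine by intensity addition: L_total = 10·log₁₀(Σ 10^(L_i/10)).
Σ 10^(L/10) = 10^(79/10) + 10^(77/10) + 10^(101/10) + 10^(93/10) = 1.471e+10.
L_total = 10·log₁₀(1.471e+10) = 101.68 dB(A).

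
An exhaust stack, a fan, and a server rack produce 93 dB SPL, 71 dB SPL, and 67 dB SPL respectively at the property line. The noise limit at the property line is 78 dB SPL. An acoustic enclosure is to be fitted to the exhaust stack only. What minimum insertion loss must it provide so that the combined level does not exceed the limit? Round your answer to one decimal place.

16.4 dB

Everything except the exhaust stack sums to 10^(71/10) + 10^(67/10) = 1.760e+07 in linear terms, 72.46 dB SPL.
The limit corresponds to 10^(78/10) = 6.310e+07; subtracting the fixed part leaves 4.549e+07 for the exhaust stack, i.e. 76.58 dB SPL.
Required insertion loss = 93 − 76.58 = 16.42 dB.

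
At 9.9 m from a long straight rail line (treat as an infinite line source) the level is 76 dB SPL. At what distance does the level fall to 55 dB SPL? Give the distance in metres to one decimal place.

1246.3 m

For a line source L₁ − L₂ = 10·log₁₀(r₂/r₁), so r₂ = r₁·10^((L₁−L₂)/10).
r₂ = 9.9·10^((76−55)/10) = 9.9·10^(21.0/10) = 1246.34 m.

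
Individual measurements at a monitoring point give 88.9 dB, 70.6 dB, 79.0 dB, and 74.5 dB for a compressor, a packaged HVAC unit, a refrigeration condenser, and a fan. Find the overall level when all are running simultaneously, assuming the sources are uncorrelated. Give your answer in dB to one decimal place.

89.5 dB

Incoherent sources combine by intensity addition: L_total = 10·log₁₀(Σ 10^(L_i/10)).
Σ 10^(L/10) = 10^(88.9/10) + 10^(70.6/10) + 10^(79.0/10) + 10^(74.5/10) = 8.953e+08.
L_total = 10·log₁₀(8.953e+08) = 89.52 dB.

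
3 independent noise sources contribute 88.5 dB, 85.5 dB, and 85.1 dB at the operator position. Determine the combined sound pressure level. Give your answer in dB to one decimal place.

For uncorrelated sources the intensities add, so convert each level to linear form, sum, and take 10·log₁₀ of the total.
Σ 10^(L/10) = 10^(88.5/10) + 10^(85.5/10) + 10^(85.1/10) = 1.386e+09.
L_total = 10·log₁₀(1.386e+09) = 91.42 dB.

91.4 dB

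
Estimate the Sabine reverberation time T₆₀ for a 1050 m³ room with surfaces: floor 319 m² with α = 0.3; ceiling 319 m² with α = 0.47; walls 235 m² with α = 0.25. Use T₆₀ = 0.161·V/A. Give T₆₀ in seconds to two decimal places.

Total absorption A = 319·0.3 + 319·0.47 + 235·0.25 = 304.38 m² sabins.
T₆₀ = 0.161·V/A = 0.161·1050/304.38 = 0.555 s.

0.56 s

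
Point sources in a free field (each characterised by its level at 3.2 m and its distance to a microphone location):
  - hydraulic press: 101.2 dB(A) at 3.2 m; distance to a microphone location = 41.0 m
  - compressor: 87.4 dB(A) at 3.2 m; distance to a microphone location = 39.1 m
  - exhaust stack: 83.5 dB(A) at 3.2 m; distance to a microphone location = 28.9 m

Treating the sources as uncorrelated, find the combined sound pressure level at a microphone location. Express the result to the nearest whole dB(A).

Apply inverse-square spreading to bring every level to the receiver, then sum 10^(L/10).
hydraulic press: 101.2 − 20·log₁₀(41.0/3.2) = 101.2 − 22.15 = 79.05 dB(A).
compressor: 87.4 − 20·log₁₀(39.1/3.2) = 87.4 − 21.74 = 65.66 dB(A).
exhaust stack: 83.5 − 20·log₁₀(28.9/3.2) = 83.5 − 19.11 = 64.39 dB(A).
Σ 10^(L/10) = 8.673e+07 → L_total = 10·log₁₀(8.673e+07) = 79.38 dB(A).

79 dB(A)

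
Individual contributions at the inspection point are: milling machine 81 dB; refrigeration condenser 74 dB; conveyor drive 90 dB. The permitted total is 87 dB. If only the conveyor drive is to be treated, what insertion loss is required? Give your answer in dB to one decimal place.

4.6 dB

The untreated sources together contribute 10^(81/10) + 10^(74/10) = 1.510e+08, i.e. 81.79 dB.
To meet 87 dB overall, the treated conveyor drive may contribute at most 10^(87/10) − 1.510e+08 = 3.502e+08, i.e. 85.44 dB.
Required insertion loss = 90 − 85.44 = 4.56 dB.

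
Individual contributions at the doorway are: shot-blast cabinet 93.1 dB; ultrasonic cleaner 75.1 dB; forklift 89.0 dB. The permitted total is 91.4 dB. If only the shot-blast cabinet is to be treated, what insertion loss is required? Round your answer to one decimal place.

Everything except the shot-blast cabinet sums to 10^(75.1/10) + 10^(89.0/10) = 8.267e+08 in linear terms, 89.17 dB.
The limit corresponds to 10^(91.4/10) = 1.380e+09; subtracting the fixed part leaves 5.537e+08 for the shot-blast cabinet, i.e. 87.43 dB.
Required insertion loss = 93.1 − 87.43 = 5.67 dB.

5.7 dB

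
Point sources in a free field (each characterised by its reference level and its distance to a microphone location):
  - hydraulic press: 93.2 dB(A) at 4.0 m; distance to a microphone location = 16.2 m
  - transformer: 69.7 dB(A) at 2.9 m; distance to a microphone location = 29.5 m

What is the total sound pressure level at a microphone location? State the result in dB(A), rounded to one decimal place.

81.1 dB(A)

Propagate each source to the receiver with L = L_ref − 20·log₁₀(r/r_ref), then add intensities.
hydraulic press: 93.2 − 20·log₁₀(16.2/4.0) = 93.2 − 12.15 = 81.05 dB(A).
transformer: 69.7 − 20·log₁₀(29.5/2.9) = 69.7 − 20.15 = 49.55 dB(A).
Σ 10^(L/10) = 1.275e+08 → L_total = 10·log₁₀(1.275e+08) = 81.05 dB(A).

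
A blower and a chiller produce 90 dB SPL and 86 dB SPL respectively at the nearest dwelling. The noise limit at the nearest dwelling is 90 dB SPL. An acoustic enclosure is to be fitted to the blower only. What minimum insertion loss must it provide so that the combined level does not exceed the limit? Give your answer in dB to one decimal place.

2.2 dB

Fixed contribution from the other source: Σ 10^(L/10) = 10^(86/10) = 3.981e+08 (86.00 dB SPL).
To meet 90 dB SPL overall, the treated blower may contribute at most 10^(90/10) − 3.981e+08 = 6.019e+08, i.e. 87.80 dB SPL.
So the blower must be reduced from 90 to 87.80 dB SPL: IL = 2.20 dB.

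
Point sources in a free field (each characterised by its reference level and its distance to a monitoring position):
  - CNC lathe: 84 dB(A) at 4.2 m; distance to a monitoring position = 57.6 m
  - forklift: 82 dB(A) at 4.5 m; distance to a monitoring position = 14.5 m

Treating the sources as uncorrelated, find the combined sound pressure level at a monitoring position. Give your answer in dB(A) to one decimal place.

Apply inverse-square spreading to bring every level to the receiver, then sum 10^(L/10).
CNC lathe: 84 − 20·log₁₀(57.6/4.2) = 84 − 22.74 = 61.26 dB(A).
forklift: 82 − 20·log₁₀(14.5/4.5) = 82 − 10.16 = 71.84 dB(A).
Σ 10^(L/10) = 1.660e+07 → L_total = 10·log₁₀(1.660e+07) = 72.20 dB(A).

72.2 dB(A)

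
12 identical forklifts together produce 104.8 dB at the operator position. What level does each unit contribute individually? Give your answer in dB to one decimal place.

Dividing the total intensity by 12 lowers the level by 10·log₁₀ 12 = 10.792 dB: L₁ = 104.8 − 10.792.

94.0 dB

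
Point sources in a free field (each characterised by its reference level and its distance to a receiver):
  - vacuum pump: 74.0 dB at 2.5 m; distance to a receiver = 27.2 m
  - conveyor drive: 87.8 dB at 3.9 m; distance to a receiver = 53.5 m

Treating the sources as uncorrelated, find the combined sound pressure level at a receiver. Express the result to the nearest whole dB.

Propagate each source to the receiver with L = L_ref − 20·log₁₀(r/r_ref), then add intensities.
vacuum pump: 74.0 − 20·log₁₀(27.2/2.5) = 74.0 − 20.73 = 53.27 dB.
conveyor drive: 87.8 − 20·log₁₀(53.5/3.9) = 87.8 − 22.75 = 65.05 dB.
Σ 10^(L/10) = 3.414e+06 → L_total = 10·log₁₀(3.414e+06) = 65.33 dB.

65 dB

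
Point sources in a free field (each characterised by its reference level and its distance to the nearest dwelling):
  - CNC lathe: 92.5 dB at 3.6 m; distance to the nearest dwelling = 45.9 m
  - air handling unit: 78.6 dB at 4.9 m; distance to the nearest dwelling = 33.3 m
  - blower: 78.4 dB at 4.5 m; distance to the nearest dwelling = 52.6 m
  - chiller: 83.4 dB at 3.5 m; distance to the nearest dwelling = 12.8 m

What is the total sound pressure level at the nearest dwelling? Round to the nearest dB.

75 dB

Propagate each source to the receiver with L = L_ref − 20·log₁₀(r/r_ref), then add intensities.
CNC lathe: 92.5 − 20·log₁₀(45.9/3.6) = 92.5 − 22.11 = 70.39 dB.
air handling unit: 78.6 − 20·log₁₀(33.3/4.9) = 78.6 − 16.64 = 61.96 dB.
blower: 78.4 − 20·log₁₀(52.6/4.5) = 78.4 − 21.36 = 57.04 dB.
chiller: 83.4 − 20·log₁₀(12.8/3.5) = 83.4 − 11.26 = 72.14 dB.
Σ 10^(L/10) = 2.937e+07 → L_total = 10·log₁₀(2.937e+07) = 74.68 dB.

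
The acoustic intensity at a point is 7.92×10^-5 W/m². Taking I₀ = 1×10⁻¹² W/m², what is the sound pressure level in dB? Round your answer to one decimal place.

79.0 dB

L = 10·log₁₀(I/I₀) = 10·log₁₀(7.92×10^-5/10⁻¹²) = 10·log₁₀(7.92×10^7).
L = 10·(0.8987 + 7) = 78.99 dB.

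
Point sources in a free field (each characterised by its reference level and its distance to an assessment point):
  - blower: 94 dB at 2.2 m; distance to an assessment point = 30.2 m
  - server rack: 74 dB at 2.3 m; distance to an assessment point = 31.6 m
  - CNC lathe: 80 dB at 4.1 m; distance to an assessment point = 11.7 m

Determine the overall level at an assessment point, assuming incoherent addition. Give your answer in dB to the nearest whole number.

Propagate each source to the receiver with L = L_ref − 20·log₁₀(r/r_ref), then add intensities.
blower: 94 − 20·log₁₀(30.2/2.2) = 94 − 22.75 = 71.25 dB.
server rack: 74 − 20·log₁₀(31.6/2.3) = 74 − 22.76 = 51.24 dB.
CNC lathe: 80 − 20·log₁₀(11.7/4.1) = 80 − 9.11 = 70.89 dB.
Σ 10^(L/10) = 2.574e+07 → L_total = 10·log₁₀(2.574e+07) = 74.11 dB.

74 dB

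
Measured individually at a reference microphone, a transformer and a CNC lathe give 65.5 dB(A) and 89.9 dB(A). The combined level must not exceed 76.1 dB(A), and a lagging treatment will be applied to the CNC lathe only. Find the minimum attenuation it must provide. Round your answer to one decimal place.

14.2 dB

Fixed contribution from the other source: Σ 10^(L/10) = 10^(65.5/10) = 3.548e+06 (65.50 dB(A)).
To meet 76.1 dB(A) overall, the treated CNC lathe may contribute at most 10^(76.1/10) − 3.548e+06 = 3.719e+07, i.e. 75.70 dB(A).
Required insertion loss = 89.9 − 75.70 = 14.20 dB.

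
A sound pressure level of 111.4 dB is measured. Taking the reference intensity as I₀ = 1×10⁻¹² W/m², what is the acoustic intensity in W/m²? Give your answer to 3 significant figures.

0.138 W/m²

I/I₀ = 10^(111.4/10) = 1.38e+11, so I = 1.38e+11 × 10⁻¹² W/m².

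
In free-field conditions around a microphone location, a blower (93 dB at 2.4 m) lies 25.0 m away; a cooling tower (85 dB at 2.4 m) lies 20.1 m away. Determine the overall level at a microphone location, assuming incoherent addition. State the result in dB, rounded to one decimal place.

73.6 dB

Apply inverse-square spreading to bring every level to the receiver, then sum 10^(L/10).
blower: 93 − 20·log₁₀(25.0/2.4) = 93 − 20.35 = 72.65 dB.
cooling tower: 85 − 20·log₁₀(20.1/2.4) = 85 − 18.46 = 66.54 dB.
Σ 10^(L/10) = 2.290e+07 → L_total = 10·log₁₀(2.290e+07) = 73.60 dB.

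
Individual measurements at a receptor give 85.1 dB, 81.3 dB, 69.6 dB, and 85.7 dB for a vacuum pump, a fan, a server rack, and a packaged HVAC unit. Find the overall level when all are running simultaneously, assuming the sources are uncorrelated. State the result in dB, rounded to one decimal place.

89.2 dB

Incoherent sources combine by intensity addition: L_total = 10·log₁₀(Σ 10^(L_i/10)).
Σ 10^(L/10) = 10^(85.1/10) + 10^(81.3/10) + 10^(69.6/10) + 10^(85.7/10) = 8.391e+08.
L_total = 10·log₁₀(8.391e+08) = 89.24 dB.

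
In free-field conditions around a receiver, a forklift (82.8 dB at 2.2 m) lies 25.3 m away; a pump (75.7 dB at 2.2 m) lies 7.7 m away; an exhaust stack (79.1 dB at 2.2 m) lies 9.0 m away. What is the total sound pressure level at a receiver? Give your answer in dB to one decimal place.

69.7 dB

Propagate each source to the receiver with L = L_ref − 20·log₁₀(r/r_ref), then add intensities.
forklift: 82.8 − 20·log₁₀(25.3/2.2) = 82.8 − 21.21 = 61.59 dB.
pump: 75.7 − 20·log₁₀(7.7/2.2) = 75.7 − 10.88 = 64.82 dB.
exhaust stack: 79.1 − 20·log₁₀(9.0/2.2) = 79.1 − 12.24 = 66.86 dB.
Σ 10^(L/10) = 9.331e+06 → L_total = 10·log₁₀(9.331e+06) = 69.70 dB.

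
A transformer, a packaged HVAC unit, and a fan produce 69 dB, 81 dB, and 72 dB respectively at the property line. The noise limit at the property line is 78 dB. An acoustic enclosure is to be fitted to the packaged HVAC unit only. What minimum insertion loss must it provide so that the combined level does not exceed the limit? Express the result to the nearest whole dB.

Fixed contribution from the other sources: Σ 10^(L/10) = 10^(69/10) + 10^(72/10) = 2.379e+07 (73.76 dB).
The limit corresponds to 10^(78/10) = 6.310e+07; subtracting the fixed part leaves 3.930e+07 for the packaged HVAC unit, i.e. 75.94 dB.
Required insertion loss = 81 − 75.94 = 5.06 dB.

5 dB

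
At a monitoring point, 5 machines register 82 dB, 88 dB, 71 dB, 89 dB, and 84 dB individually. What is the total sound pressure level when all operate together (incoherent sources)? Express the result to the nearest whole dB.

For uncorrelated sources the intensities add, so convert each level to linear form, sum, and take 10·log₁₀ of the total.
Σ 10^(L/10) = 10^(82/10) + 10^(88/10) + 10^(71/10) + 10^(89/10) + 10^(84/10) = 1.848e+09.
L_total = 10·log₁₀(1.848e+09) = 92.67 dB.

93 dB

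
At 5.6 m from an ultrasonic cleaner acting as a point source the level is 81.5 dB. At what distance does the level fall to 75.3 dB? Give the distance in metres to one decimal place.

11.4 m

Point-source spreading drops the level by 20·log₁₀(r₂/r₁); inverting, r₂/r₁ = 10^(ΔL/20).
r₂ = 5.6·10^((81.5−75.3)/20) = 5.6·10^(6.2/20) = 11.43 m.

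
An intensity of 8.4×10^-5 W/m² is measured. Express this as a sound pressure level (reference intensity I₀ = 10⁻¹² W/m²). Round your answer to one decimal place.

79.2 dB

Dividing by I₀ shifts the exponent by 12: I/I₀ = 8.4×10^7.
L = 10·(0.9243 + 7) = 79.24 dB.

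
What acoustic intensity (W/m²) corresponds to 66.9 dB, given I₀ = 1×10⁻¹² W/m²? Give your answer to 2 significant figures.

I = I₀·10^(L/10) = 10⁻¹² × 10^(66.9/10) = 10^(-5.310).

4.9e-06 W/m²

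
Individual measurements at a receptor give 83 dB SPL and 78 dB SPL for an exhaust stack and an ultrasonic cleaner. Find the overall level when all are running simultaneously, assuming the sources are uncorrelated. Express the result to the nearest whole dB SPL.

84 dB SPL

Incoherent sources combine by intensity addition: L_total = 10·log₁₀(Σ 10^(L_i/10)).
Σ 10^(L/10) = 10^(83/10) + 10^(78/10) = 2.626e+08.
L_total = 10·log₁₀(2.626e+08) = 84.19 dB SPL.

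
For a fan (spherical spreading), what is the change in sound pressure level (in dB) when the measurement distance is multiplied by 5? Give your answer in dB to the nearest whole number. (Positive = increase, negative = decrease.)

-14 dB

A point source loses 6 dB per doubling of distance; generally ΔL = −20·log₁₀(r₂/r₁).
ΔL = −20·log₁₀(5) = -13.98 dB.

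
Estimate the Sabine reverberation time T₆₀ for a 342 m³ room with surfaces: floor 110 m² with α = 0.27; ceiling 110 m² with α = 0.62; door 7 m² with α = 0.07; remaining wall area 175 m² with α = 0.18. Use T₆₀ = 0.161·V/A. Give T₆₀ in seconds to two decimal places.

Summing Sᵢαᵢ: 110·0.27 + 110·0.62 + 7·0.07 + 175·0.18 = 129.89 m².
T₆₀ = 0.161·V/A = 0.161·342/129.89 = 0.424 s.

0.42 s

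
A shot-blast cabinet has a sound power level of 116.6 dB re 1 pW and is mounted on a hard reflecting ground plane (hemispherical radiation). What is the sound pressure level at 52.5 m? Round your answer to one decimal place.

Free-field hemispherical radiation: L_p = L_w − 10·log₁₀(2π·r²), r = 52.5 m.
2π·r² = 1.732e+04 m², 10·log₁₀ of that is 42.385 dB.
L_p = 116.6 − 42.385 = 74.22 dB.

74.2 dB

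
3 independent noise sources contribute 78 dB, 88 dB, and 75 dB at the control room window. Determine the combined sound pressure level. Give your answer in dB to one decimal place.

88.6 dB

For uncorrelated sources the intensities add, so convert each level to linear form, sum, and take 10·log₁₀ of the total.
Σ 10^(L/10) = 10^(78/10) + 10^(88/10) + 10^(75/10) = 7.257e+08.
L_total = 10·log₁₀(7.257e+08) = 88.61 dB.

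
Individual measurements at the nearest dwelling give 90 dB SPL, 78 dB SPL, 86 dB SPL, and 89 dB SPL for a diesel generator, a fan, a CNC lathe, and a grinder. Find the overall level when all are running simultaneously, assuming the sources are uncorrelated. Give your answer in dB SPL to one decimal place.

93.5 dB SPL

Incoherent sources combine by intensity addition: L_total = 10·log₁₀(Σ 10^(L_i/10)).
Σ 10^(L/10) = 10^(90/10) + 10^(78/10) + 10^(86/10) + 10^(89/10) = 2.256e+09.
L_total = 10·log₁₀(2.256e+09) = 93.53 dB SPL.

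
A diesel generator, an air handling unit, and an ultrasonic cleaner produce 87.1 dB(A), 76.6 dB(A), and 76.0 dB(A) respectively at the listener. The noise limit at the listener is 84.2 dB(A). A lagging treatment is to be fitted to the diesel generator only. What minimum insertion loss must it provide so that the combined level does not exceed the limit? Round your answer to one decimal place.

4.6 dB

Fixed contribution from the other sources: Σ 10^(L/10) = 10^(76.6/10) + 10^(76.0/10) = 8.552e+07 (79.32 dB(A)).
The limit corresponds to 10^(84.2/10) = 2.630e+08; subtracting the fixed part leaves 1.775e+08 for the diesel generator, i.e. 82.49 dB(A).
So the diesel generator must be reduced from 87.1 to 82.49 dB(A): IL = 4.61 dB.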